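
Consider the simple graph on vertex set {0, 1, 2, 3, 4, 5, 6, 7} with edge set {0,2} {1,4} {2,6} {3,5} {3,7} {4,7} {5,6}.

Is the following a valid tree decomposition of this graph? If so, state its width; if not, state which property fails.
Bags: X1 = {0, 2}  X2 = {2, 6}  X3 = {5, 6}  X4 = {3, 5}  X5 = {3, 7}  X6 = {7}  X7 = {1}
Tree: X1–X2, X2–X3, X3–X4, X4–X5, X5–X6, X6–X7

No — vertex 4 appears in no bag.

A tree decomposition must satisfy three properties: every vertex lies in some bag; for every edge, both endpoints lie together in some bag; and for every vertex, the bags containing it form a connected subtree. Here vertex 4 appears in no bag, so the decomposition is invalid.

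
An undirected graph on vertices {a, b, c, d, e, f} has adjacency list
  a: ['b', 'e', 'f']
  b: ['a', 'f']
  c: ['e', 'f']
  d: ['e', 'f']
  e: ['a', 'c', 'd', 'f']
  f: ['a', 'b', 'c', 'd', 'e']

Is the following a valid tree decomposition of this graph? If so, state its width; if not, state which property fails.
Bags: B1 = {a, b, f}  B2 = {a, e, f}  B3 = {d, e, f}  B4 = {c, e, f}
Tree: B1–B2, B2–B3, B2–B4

Checking the three conditions: (i) the bags cover all of {a, b, c, d, e, f}; (ii) for each edge, some bag contains both endpoints; (iii) the bags containing any fixed vertex form a subtree. All hold, so the decomposition is valid with width 3 − 1 = 2.

Yes; width 2.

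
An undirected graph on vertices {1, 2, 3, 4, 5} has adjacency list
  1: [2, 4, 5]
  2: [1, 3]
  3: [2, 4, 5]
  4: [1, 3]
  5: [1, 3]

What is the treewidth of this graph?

A width-2 tree decomposition is:
Bags: B1 = {1, 3, 5}  B2 = {1, 2, 3}  B3 = {1, 3, 4}
Tree: B1–B2, B2–B3
The largest bag has 3 vertices, giving width 2; this decomposition certifies tw(G) ≤ 2. For the lower bound, G contains the cycle 5–3–2–1–5, so G is not a forest; only forests have treewidth ≤ 1, hence tw(G) ≥ 2. Therefore the treewidth is 2.

2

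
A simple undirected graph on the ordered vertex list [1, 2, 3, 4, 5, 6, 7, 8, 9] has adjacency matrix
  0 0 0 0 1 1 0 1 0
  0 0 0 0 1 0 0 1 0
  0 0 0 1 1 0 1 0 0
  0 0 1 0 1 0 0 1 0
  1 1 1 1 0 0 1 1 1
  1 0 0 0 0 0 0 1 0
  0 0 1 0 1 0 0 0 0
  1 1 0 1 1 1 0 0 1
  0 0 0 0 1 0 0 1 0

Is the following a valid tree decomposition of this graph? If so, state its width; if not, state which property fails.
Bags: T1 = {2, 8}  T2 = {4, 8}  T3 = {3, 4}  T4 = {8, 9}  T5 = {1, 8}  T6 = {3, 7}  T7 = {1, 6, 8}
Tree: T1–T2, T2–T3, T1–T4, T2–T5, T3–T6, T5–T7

No — vertex 5 appears in no bag.

A tree decomposition must satisfy three properties: every vertex lies in some bag; for every edge, both endpoints lie together in some bag; and for every vertex, the bags containing it form a connected subtree. Here vertex 5 appears in no bag, so the decomposition is invalid.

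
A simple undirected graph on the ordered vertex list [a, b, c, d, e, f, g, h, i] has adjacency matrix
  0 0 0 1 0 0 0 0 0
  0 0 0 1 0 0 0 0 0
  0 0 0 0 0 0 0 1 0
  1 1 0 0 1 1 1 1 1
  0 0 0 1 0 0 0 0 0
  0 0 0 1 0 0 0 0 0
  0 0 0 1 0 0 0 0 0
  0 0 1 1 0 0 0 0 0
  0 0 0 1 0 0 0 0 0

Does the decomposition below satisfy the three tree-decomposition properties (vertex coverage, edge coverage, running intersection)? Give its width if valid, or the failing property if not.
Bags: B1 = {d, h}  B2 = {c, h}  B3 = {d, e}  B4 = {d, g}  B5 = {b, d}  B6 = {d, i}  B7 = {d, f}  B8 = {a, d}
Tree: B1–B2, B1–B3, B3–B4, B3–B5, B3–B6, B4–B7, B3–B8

Yes; width 1.

Every vertex of G appears in some bag (union = {a, b, c, d, e, f, g, h, i}); every edge is covered by a bag; and for each vertex v the set of bags containing v is connected in the bag tree. The decomposition is therefore valid. The largest bag has 2 vertices, so the width is 1.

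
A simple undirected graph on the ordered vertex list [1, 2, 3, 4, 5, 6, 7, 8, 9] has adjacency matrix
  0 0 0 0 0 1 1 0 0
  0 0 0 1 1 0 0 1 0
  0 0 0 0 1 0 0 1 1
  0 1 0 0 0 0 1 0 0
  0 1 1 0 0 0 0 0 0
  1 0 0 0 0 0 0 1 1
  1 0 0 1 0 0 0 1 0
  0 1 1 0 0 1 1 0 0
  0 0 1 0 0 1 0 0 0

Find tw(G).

3

A width-3 tree decomposition is:
Bags: B1 = {1, 3, 6, 9}  B2 = {1, 3, 6, 8}  B3 = {1, 3, 7, 8}  B4 = {3, 5, 7, 8}  B5 = {2, 5, 7, 8}  B6 = {2, 4, 5, 7}
Tree: B1–B2, B2–B3, B3–B4, B4–B5, B5–B6
Each bag holds 4 vertices, so the decomposition has width 3, which upper-bounds the treewidth. For the lower bound: the 4 vertex sets {1,6,9}, {3}, {8}, {2,4,5,7} are disjoint, each induces a connected subgraph, and every pair is joined by at least one edge of G. Contracting each set to a single vertex therefore yields K_{4} as a minor, and since treewidth is minor-monotone, tw(G) ≥ tw(K_{4}) = 3. Combining the bounds, tw(G) = 3.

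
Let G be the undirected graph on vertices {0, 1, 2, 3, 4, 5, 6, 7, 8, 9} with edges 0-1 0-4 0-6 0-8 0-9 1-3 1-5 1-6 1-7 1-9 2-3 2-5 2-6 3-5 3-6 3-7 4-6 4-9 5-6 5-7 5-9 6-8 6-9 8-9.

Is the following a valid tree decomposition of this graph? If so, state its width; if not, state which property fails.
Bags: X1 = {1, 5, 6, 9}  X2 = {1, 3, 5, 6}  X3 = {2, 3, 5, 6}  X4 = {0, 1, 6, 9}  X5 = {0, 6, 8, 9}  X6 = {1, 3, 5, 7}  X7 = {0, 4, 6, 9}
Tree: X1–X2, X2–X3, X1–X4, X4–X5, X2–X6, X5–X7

Checking the three conditions: (i) the bags cover all of {0, 1, 2, 3, 4, 5, 6, 7, 8, 9}; (ii) for each edge, some bag contains both endpoints; (iii) the bags containing any fixed vertex form a subtree. All hold, so the decomposition is valid with width 4 − 1 = 3.

Yes; width 3.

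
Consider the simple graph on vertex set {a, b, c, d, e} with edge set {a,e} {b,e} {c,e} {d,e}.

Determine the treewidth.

A width-1 tree decomposition is:
Bags: B1 = {a, e}  B2 = {d, e}  B3 = {b, e}  B4 = {c, e}
Tree: B1–B2, B2–B3, B3–B4
The largest bag has 2 vertices, giving width 1; this decomposition certifies tw(G) ≤ 1. G has an edge, so its treewidth is at least 1. The upper and lower bounds meet at 1, so that is the treewidth.

1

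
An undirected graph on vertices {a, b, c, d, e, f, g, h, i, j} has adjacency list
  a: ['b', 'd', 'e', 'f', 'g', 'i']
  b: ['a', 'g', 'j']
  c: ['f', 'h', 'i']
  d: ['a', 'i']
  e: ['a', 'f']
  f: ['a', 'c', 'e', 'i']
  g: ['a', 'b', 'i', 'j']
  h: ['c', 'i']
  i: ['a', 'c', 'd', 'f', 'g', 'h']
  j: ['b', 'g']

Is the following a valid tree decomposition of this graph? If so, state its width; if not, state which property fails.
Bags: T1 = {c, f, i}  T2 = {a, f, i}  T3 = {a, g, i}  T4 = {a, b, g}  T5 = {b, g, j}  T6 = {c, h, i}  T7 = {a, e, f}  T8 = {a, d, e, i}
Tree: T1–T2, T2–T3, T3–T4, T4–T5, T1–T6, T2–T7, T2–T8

No — bags containing vertex e are not connected in the tree.

A tree decomposition must satisfy three properties: every vertex lies in some bag; for every edge, both endpoints lie together in some bag; and for every vertex, the bags containing it form a connected subtree. Here bags containing vertex e are not connected in the tree, so the decomposition is invalid.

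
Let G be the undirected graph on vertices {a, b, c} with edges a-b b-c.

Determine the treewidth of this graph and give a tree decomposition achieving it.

Each bag holds 2 vertices, so the decomposition has width 1, which upper-bounds the treewidth. G has an edge, so its treewidth is at least 1. Combining the bounds, tw(G) = 1.

Treewidth 1.
One such decomposition:
Bags: B1 = {a, b}  B2 = {b, c}
Tree: B1–B2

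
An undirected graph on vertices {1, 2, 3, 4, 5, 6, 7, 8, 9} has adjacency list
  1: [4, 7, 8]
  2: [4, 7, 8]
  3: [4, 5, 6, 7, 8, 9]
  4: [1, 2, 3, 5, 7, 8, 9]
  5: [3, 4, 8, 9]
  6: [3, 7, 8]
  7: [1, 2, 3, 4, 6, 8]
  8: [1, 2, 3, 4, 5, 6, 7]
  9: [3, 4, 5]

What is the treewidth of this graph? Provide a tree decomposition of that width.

The largest bag has 4 vertices, giving width 3; this decomposition certifies tw(G) ≤ 3. For the lower bound, the 4 vertices {3, 4, 5, 8} are pairwise adjacent, and any tree decomposition puts a clique entirely inside one bag — forcing width ≥ 3. Combining the bounds, tw(G) = 3.

Treewidth 3.
One such decomposition:
Bags: B1 = {3, 4, 7, 8}  B2 = {3, 4, 5, 8}  B3 = {3, 6, 7, 8}  B4 = {3, 4, 5, 9}  B5 = {1, 4, 7, 8}  B6 = {2, 4, 7, 8}
Tree: B1–B2, B1–B3, B2–B4, B1–B5, B5–B6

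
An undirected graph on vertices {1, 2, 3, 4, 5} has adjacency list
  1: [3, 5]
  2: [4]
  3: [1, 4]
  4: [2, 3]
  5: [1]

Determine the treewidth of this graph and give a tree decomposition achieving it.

Treewidth 1.
Bags: B1 = {1, 5}  B2 = {1, 3}  B3 = {3, 4}  B4 = {2, 4}
Tree: B1–B2, B2–B3, B3–B4

Every bag has size at most 2, so the width is 2 − 1 = 1 and tw(G) ≤ 1. G has an edge, so its treewidth is at least 1. Combining the bounds, tw(G) = 1.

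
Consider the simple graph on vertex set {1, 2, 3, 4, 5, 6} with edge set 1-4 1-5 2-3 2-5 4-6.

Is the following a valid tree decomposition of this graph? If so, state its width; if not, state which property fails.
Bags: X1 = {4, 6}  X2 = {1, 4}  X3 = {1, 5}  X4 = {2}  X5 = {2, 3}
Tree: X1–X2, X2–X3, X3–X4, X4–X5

No — edge (5,2) lies in no bag.

A tree decomposition must satisfy three properties: every vertex lies in some bag; for every edge, both endpoints lie together in some bag; and for every vertex, the bags containing it form a connected subtree. Here edge (5,2) lies in no bag, so the decomposition is invalid.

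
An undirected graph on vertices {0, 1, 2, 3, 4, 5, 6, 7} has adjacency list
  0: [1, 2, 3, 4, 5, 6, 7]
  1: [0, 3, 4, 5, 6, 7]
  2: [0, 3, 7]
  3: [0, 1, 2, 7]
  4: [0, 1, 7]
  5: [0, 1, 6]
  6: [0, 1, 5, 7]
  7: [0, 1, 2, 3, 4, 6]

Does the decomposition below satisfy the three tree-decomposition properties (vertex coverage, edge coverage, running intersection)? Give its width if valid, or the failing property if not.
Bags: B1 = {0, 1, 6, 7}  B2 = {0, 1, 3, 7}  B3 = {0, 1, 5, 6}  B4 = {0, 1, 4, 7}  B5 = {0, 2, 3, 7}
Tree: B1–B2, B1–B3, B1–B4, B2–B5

Yes; width 3.

Checking the three conditions: (i) the bags cover all of {0, 1, 2, 3, 4, 5, 6, 7}; (ii) for each edge, some bag contains both endpoints; (iii) the bags containing any fixed vertex form a subtree. All hold, so the decomposition is valid with width 4 − 1 = 3.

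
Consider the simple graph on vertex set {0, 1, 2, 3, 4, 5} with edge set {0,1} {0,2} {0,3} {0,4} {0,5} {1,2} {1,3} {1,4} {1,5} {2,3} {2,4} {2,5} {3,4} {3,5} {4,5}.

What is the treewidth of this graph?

A width-5 tree decomposition is:
Bags: B1 = {0, 1, 2, 3, 4, 5}
Tree: (single bag)
A single bag containing all 6 vertices is trivially a valid decomposition of width 5. On the other hand G contains the 6-clique {0, 1, 2, 3, 4, 5}. A clique must lie in a single bag of any decomposition, so no decomposition can have width below 5. Therefore the treewidth is 5.

5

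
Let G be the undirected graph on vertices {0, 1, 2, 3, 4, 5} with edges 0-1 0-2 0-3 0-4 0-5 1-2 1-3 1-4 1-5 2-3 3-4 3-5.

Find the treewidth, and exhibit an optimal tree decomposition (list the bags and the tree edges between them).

Every bag has size at most 4, so the width is 4 − 1 = 3 and tw(G) ≤ 3. On the other hand G contains the 4-clique {0, 1, 2, 3}. A clique must lie in a single bag of any decomposition, so no decomposition can have width below 3. Hence tw(G) = 3 exactly.

Treewidth 3.
One optimal decomposition is:
Bags: B1 = {0, 1, 3, 5}  B2 = {0, 1, 3, 4}  B3 = {0, 1, 2, 3}
Tree: B1–B2, B1–B3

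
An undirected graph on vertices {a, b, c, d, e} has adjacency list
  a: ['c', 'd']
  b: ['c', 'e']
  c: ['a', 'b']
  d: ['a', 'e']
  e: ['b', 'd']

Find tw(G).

A width-2 tree decomposition is:
Bags: B1 = {b, d, e}  B2 = {b, c, d}  B3 = {a, c, d}
Tree: B1–B2, B2–B3
Every bag has size at most 3, so the width is 3 − 1 = 2 and tw(G) ≤ 2. For the lower bound, G contains the cycle d–e–b–c–a–d, so G is not a forest; only forests have treewidth ≤ 1, hence tw(G) ≥ 2. Hence tw(G) = 2 exactly.

2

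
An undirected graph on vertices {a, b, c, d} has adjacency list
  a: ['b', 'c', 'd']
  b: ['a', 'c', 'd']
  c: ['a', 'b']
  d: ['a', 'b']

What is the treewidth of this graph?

A width-2 tree decomposition is:
Bags: B1 = {a, b, c}  B2 = {a, b, d}
Tree: B1–B2
Each bag holds 3 vertices, so the decomposition has width 2, which upper-bounds the treewidth. On the other hand G contains the 3-clique {a, b, d}. A clique must lie in a single bag of any decomposition, so no decomposition can have width below 2. Hence tw(G) = 2 exactly.

2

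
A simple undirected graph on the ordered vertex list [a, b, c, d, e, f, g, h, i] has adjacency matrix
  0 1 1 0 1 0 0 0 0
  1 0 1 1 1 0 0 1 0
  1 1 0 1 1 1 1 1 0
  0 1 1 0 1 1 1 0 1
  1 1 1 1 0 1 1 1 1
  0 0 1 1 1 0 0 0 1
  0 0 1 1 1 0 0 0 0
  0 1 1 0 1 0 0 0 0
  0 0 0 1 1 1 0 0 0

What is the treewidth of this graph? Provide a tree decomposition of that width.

Treewidth 3.
One such decomposition:
Bags: B1 = {b, c, d, e}  B2 = {b, c, e, h}  B3 = {a, b, c, e}  B4 = {c, d, e, f}  B5 = {c, d, e, g}  B6 = {d, e, f, i}
Tree: B1–B2, B1–B3, B1–B4, B4–B5, B4–B6

Every bag has size at most 4, so the width is 4 − 1 = 3 and tw(G) ≤ 3. For the lower bound, the 4 vertices {c, d, e, g} are pairwise adjacent, and any tree decomposition puts a clique entirely inside one bag — forcing width ≥ 3. The upper and lower bounds meet at 3, so that is the treewidth.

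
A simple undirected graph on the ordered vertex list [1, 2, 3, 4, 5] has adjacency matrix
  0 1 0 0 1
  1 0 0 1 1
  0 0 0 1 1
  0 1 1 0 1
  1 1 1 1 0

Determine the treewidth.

A width-2 tree decomposition is:
Bags: B1 = {2, 4, 5}  B2 = {3, 4, 5}  B3 = {1, 2, 5}
Tree: B1–B2, B1–B3
Each bag holds 3 vertices, so the decomposition has width 2, which upper-bounds the treewidth. Conversely, {1, 2, 5} is a clique of size 3, and the vertices of any clique must share a bag in every tree decomposition; so some bag has ≥ 3 vertices and tw(G) ≥ 2. The upper and lower bounds meet at 2, so that is the treewidth.

2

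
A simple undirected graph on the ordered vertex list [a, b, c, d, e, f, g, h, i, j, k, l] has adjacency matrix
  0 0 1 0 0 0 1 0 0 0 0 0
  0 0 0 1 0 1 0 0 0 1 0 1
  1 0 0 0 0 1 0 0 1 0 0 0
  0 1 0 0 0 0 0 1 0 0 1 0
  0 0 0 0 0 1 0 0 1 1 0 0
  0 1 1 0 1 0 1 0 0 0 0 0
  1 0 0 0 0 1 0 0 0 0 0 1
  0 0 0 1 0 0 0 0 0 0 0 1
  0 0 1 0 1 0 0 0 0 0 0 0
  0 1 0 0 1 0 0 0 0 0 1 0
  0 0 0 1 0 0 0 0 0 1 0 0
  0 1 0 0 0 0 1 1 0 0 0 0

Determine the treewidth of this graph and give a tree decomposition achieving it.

Every bag has size at most 4, so the width is 4 − 1 = 3 and tw(G) ≤ 3. For the lower bound: the 4 vertex sets {d,h,k}, {l}, {b}, {e,f,g,j} are disjoint, each induces a connected subgraph, and every pair is joined by at least one edge of G. Contracting each set to a single vertex therefore yields K_{4} as a minor, and since treewidth is minor-monotone, tw(G) ≥ tw(K_{4}) = 3. The upper and lower bounds meet at 3, so that is the treewidth.

Treewidth 3.
One such decomposition:
Bags: B1 = {d, h, k, l}  B2 = {b, d, k, l}  B3 = {b, j, k, l}  B4 = {b, g, j, l}  B5 = {b, f, g, j}  B6 = {e, f, g, j}  B7 = {a, e, f, g}  B8 = {a, c, e, f}  B9 = {a, c, e, i}
Tree: B1–B2, B2–B3, B3–B4, B4–B5, B5–B6, B6–B7, B7–B8, B8–B9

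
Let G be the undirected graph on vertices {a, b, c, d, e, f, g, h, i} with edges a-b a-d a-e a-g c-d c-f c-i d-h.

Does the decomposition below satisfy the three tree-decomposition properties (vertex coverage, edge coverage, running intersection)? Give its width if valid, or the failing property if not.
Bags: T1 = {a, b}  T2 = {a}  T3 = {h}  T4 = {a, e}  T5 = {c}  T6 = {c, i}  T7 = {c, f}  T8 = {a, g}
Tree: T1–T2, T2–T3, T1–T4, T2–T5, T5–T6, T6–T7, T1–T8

A tree decomposition must satisfy three properties: every vertex lies in some bag; for every edge, both endpoints lie together in some bag; and for every vertex, the bags containing it form a connected subtree. Here vertex d appears in no bag, so the decomposition is invalid.

No — vertex d appears in no bag.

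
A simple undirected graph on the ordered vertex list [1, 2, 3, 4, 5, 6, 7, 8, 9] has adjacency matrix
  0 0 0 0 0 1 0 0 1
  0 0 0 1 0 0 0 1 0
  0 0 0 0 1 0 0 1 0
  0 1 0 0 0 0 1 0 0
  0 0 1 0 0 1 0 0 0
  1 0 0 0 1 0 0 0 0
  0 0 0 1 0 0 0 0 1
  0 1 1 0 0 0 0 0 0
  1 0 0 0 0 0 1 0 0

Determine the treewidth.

2

A width-2 tree decomposition is:
Bags: B1 = {3, 5, 8}  B2 = {2, 5, 8}  B3 = {2, 4, 5}  B4 = {4, 5, 7}  B5 = {5, 7, 9}  B6 = {1, 5, 9}  B7 = {1, 5, 6}
Tree: B1–B2, B2–B3, B3–B4, B4–B5, B5–B6, B6–B7
Each bag holds 3 vertices, so the decomposition has width 2, which upper-bounds the treewidth. For the lower bound, G contains the cycle 5–3–8–2–4–7–9–1–6–5, so G is not a forest; only forests have treewidth ≤ 1, hence tw(G) ≥ 2. Combining the bounds, tw(G) = 2.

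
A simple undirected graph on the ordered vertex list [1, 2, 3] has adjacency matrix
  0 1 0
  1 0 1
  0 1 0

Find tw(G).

1

A width-1 tree decomposition is:
Bags: B1 = {1, 2}  B2 = {2, 3}
Tree: B1–B2
Every bag has size at most 2, so the width is 2 − 1 = 1 and tw(G) ≤ 1. Any graph with an edge has treewidth ≥ 1, and G has the edge 2–1. Hence tw(G) = 1 exactly.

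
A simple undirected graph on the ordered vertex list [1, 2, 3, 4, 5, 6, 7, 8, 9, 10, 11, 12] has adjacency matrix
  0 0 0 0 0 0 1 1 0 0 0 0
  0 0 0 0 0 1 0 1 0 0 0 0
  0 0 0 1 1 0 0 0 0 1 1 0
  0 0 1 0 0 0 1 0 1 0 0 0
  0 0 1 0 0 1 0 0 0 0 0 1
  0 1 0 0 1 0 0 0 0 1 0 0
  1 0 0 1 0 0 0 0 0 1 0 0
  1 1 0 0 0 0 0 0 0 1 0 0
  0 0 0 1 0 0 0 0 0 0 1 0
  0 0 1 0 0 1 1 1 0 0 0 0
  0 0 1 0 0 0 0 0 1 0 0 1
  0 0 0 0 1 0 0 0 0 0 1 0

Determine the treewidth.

3

A width-3 tree decomposition is:
Bags: B1 = {1, 2, 6, 8}  B2 = {1, 6, 8, 10}  B3 = {1, 6, 7, 10}  B4 = {5, 6, 7, 10}  B5 = {3, 5, 7, 10}  B6 = {3, 4, 5, 7}  B7 = {3, 4, 5, 12}  B8 = {3, 4, 11, 12}  B9 = {4, 9, 11, 12}
Tree: B1–B2, B2–B3, B3–B4, B4–B5, B5–B6, B6–B7, B7–B8, B8–B9
The largest bag has 4 vertices, giving width 3; this decomposition certifies tw(G) ≤ 3. For the lower bound: the 4 vertex sets {1,2,8}, {6}, {10}, {3,4,5,7} are disjoint, each induces a connected subgraph, and every pair is joined by at least one edge of G. Contracting each set to a single vertex therefore yields K_{4} as a minor, and since treewidth is minor-monotone, tw(G) ≥ tw(K_{4}) = 3. Therefore the treewidth is 3.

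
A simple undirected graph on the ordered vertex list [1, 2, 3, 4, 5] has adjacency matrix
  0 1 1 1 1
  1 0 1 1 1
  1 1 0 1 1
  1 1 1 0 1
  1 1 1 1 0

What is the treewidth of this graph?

4

A width-4 tree decomposition is:
Bags: B1 = {1, 2, 3, 4, 5}
Tree: (single bag)
With just one bag of size 5, the width is 5 − 1 = 4, so tw(G) ≤ 4. For the lower bound, the 5 vertices {1, 2, 3, 4, 5} are pairwise adjacent, and any tree decomposition puts a clique entirely inside one bag — forcing width ≥ 4. Therefore the treewidth is 4.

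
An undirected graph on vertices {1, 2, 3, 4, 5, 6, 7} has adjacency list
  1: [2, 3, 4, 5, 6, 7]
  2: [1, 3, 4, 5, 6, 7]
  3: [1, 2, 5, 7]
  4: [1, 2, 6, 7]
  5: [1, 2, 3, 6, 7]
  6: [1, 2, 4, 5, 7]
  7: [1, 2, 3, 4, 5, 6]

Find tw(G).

4

A width-4 tree decomposition is:
Bags: B1 = {1, 2, 4, 6, 7}  B2 = {1, 2, 5, 6, 7}  B3 = {1, 2, 3, 5, 7}
Tree: B1–B2, B2–B3
Each bag holds 5 vertices, so the decomposition has width 4, which upper-bounds the treewidth. On the other hand G contains the 5-clique {1, 2, 4, 6, 7}. A clique must lie in a single bag of any decomposition, so no decomposition can have width below 4. Hence tw(G) = 4 exactly.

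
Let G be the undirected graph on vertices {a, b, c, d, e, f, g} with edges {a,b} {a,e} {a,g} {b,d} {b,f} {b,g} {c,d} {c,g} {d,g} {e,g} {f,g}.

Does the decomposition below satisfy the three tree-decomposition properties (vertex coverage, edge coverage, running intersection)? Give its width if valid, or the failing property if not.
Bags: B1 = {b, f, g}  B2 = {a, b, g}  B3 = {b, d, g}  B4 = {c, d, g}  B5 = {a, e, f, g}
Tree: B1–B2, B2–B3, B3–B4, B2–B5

A tree decomposition must satisfy three properties: every vertex lies in some bag; for every edge, both endpoints lie together in some bag; and for every vertex, the bags containing it form a connected subtree. Here bags containing vertex f are not connected in the tree, so the decomposition is invalid.

No — bags containing vertex f are not connected in the tree.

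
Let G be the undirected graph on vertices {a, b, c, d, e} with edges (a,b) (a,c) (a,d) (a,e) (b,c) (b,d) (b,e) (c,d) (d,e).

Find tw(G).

3

A width-3 tree decomposition is:
Bags: B1 = {a, b, d, e}  B2 = {a, b, c, d}
Tree: B1–B2
Every bag has size at most 4, so the width is 4 − 1 = 3 and tw(G) ≤ 3. For the lower bound, the 4 vertices {a, b, d, e} are pairwise adjacent, and any tree decomposition puts a clique entirely inside one bag — forcing width ≥ 3. Hence tw(G) = 3 exactly.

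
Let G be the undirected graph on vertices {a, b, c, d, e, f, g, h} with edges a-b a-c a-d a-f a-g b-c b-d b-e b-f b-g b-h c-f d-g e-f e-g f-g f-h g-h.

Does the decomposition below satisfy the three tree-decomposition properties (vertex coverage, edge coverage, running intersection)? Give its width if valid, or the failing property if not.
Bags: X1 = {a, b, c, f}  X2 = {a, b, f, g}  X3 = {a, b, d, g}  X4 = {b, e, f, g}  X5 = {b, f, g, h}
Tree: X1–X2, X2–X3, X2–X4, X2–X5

Yes; width 3.

Every vertex of G appears in some bag (union = {a, b, c, d, e, f, g, h}); every edge is covered by a bag; and for each vertex v the set of bags containing v is connected in the bag tree. The decomposition is therefore valid. The largest bag has 4 vertices, so the width is 3.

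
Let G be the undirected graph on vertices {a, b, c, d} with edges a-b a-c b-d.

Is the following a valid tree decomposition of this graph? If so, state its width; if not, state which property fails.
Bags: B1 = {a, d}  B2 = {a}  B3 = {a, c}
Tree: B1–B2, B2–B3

No — vertex b appears in no bag.

A tree decomposition must satisfy three properties: every vertex lies in some bag; for every edge, both endpoints lie together in some bag; and for every vertex, the bags containing it form a connected subtree. Here vertex b appears in no bag, so the decomposition is invalid.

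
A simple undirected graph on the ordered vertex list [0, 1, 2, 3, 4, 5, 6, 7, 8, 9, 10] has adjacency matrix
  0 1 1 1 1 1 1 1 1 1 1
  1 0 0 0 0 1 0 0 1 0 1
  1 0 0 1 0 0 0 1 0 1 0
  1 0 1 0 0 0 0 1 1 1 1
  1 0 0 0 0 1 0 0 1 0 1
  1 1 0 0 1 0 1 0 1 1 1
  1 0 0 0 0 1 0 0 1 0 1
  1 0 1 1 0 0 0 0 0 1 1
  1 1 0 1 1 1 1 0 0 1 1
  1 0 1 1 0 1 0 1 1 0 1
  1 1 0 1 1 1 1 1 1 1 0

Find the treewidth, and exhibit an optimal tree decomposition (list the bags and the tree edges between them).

Each bag holds 5 vertices, so the decomposition has width 4, which upper-bounds the treewidth. On the other hand G contains the 5-clique {0, 2, 3, 7, 9}. A clique must lie in a single bag of any decomposition, so no decomposition can have width below 4. Combining the bounds, tw(G) = 4.

Treewidth 4.
Bags: B1 = {0, 5, 8, 9, 10}  B2 = {0, 1, 5, 8, 10}  B3 = {0, 3, 8, 9, 10}  B4 = {0, 5, 6, 8, 10}  B5 = {0, 3, 7, 9, 10}  B6 = {0, 4, 5, 8, 10}  B7 = {0, 2, 3, 7, 9}
Tree: B1–B2, B1–B3, B2–B4, B3–B5, B4–B6, B5–B7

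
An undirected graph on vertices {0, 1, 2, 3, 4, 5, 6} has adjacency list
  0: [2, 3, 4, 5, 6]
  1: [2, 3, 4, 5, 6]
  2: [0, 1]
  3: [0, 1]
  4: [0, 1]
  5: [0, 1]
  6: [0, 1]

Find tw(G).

2

A width-2 tree decomposition is:
Bags: B1 = {0, 1, 4}  B2 = {0, 1, 6}  B3 = {0, 1, 2}  B4 = {0, 1, 3}  B5 = {0, 1, 5}
Tree: B1–B2, B2–B3, B3–B4, B4–B5
Each bag holds 3 vertices, so the decomposition has width 2, which upper-bounds the treewidth. Since 1–4–0–6–1 is a cycle in G, G is not acyclic. Forests are exactly the graphs of treewidth ≤ 1, so tw(G) ≥ 2. Combining the bounds, tw(G) = 2.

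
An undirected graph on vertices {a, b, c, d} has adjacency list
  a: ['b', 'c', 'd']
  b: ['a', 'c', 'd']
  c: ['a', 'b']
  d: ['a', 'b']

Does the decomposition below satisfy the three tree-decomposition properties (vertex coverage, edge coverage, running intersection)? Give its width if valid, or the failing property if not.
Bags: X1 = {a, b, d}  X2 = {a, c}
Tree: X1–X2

No — edge (b,c) lies in no bag.

A tree decomposition must satisfy three properties: every vertex lies in some bag; for every edge, both endpoints lie together in some bag; and for every vertex, the bags containing it form a connected subtree. Here edge (b,c) lies in no bag, so the decomposition is invalid.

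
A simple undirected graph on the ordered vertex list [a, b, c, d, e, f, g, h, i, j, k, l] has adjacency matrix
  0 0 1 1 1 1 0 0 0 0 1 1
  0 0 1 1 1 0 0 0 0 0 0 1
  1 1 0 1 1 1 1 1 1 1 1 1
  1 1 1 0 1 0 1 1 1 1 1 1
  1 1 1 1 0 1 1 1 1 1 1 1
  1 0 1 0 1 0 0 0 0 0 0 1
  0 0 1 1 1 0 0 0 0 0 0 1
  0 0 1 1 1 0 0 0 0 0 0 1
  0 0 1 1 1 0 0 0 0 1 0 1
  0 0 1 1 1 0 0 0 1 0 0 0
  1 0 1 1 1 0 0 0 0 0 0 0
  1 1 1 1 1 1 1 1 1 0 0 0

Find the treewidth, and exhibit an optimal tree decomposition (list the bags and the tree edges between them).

Treewidth 4.
One such decomposition:
Bags: B1 = {a, c, d, e, l}  B2 = {c, d, e, g, l}  B3 = {a, c, e, f, l}  B4 = {c, d, e, i, l}  B5 = {c, d, e, i, j}  B6 = {b, c, d, e, l}  B7 = {a, c, d, e, k}  B8 = {c, d, e, h, l}
Tree: B1–B2, B1–B3, B1–B4, B4–B5, B4–B6, B1–B7, B6–B8

Every bag has size at most 5, so the width is 5 − 1 = 4 and tw(G) ≤ 4. On the other hand G contains the 5-clique {c, d, e, i, j}. A clique must lie in a single bag of any decomposition, so no decomposition can have width below 4. Therefore the treewidth is 4.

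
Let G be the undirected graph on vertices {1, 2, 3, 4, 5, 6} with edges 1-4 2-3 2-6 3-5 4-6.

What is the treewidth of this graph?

A width-1 tree decomposition is:
Bags: B1 = {3, 5}  B2 = {2, 3}  B3 = {2, 6}  B4 = {4, 6}  B5 = {1, 4}
Tree: B1–B2, B2–B3, B3–B4, B4–B5
Every bag has size at most 2, so the width is 2 − 1 = 1 and tw(G) ≤ 1. Any graph with an edge has treewidth ≥ 1, and G has the edge 5–3. Therefore the treewidth is 1.

1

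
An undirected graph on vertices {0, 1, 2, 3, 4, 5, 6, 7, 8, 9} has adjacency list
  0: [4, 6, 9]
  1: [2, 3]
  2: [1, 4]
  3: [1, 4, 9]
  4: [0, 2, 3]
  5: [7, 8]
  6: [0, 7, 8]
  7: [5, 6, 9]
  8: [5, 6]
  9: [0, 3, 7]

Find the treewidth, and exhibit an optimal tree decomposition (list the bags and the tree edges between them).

Treewidth 2.
One such decomposition:
Bags: B1 = {5, 6, 8}  B2 = {5, 6, 7}  B3 = {0, 6, 7}  B4 = {0, 7, 9}  B5 = {0, 4, 9}  B6 = {3, 4, 9}  B7 = {2, 3, 4}  B8 = {1, 2, 3}
Tree: B1–B2, B2–B3, B3–B4, B4–B5, B5–B6, B6–B7, B7–B8

The largest bag has 3 vertices, giving width 2; this decomposition certifies tw(G) ≤ 2. For the lower bound, G contains the cycle 8–5–7–6–8, so G is not a forest; only forests have treewidth ≤ 1, hence tw(G) ≥ 2. The upper and lower bounds meet at 2, so that is the treewidth.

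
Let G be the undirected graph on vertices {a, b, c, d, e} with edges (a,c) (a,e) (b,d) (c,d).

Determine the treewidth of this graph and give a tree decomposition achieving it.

Treewidth 1.
One such decomposition:
Bags: B1 = {b, d}  B2 = {c, d}  B3 = {a, c}  B4 = {a, e}
Tree: B1–B2, B2–B3, B3–B4

Each bag holds 2 vertices, so the decomposition has width 1, which upper-bounds the treewidth. G has an edge, so its treewidth is at least 1. The upper and lower bounds meet at 1, so that is the treewidth.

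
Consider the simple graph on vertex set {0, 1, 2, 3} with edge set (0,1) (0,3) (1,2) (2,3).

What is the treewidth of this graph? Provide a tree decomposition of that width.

Treewidth 2.
One optimal decomposition is:
Bags: B1 = {0, 2, 3}  B2 = {0, 1, 2}
Tree: B1–B2

The largest bag has 3 vertices, giving width 2; this decomposition certifies tw(G) ≤ 2. For the lower bound, G contains the cycle 0–3–2–1–0, so G is not a forest; only forests have treewidth ≤ 1, hence tw(G) ≥ 2. Combining the bounds, tw(G) = 2.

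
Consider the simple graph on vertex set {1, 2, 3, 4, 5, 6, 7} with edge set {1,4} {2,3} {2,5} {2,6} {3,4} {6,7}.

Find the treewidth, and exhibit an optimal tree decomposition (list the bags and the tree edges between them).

Each bag holds 2 vertices, so the decomposition has width 1, which upper-bounds the treewidth. Any graph with an edge has treewidth ≥ 1, and G has the edge 6–2. The upper and lower bounds meet at 1, so that is the treewidth.

Treewidth 1.
One such decomposition:
Bags: B1 = {2, 6}  B2 = {2, 3}  B3 = {3, 4}  B4 = {1, 4}  B5 = {2, 5}  B6 = {6, 7}
Tree: B1–B2, B2–B3, B3–B4, B2–B5, B1–B6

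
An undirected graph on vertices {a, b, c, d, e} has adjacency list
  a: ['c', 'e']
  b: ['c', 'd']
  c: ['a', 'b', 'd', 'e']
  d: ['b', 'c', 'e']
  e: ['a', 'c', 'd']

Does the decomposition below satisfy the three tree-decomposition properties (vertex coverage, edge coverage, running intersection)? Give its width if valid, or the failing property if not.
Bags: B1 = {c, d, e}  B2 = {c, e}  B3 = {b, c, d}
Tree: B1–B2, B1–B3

A tree decomposition must satisfy three properties: every vertex lies in some bag; for every edge, both endpoints lie together in some bag; and for every vertex, the bags containing it form a connected subtree. Here vertex a appears in no bag, so the decomposition is invalid.

No — vertex a appears in no bag.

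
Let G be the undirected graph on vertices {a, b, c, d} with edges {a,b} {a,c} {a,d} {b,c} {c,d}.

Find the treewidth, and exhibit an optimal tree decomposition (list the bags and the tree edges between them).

Treewidth 2.
One optimal decomposition is:
Bags: B1 = {a, c, d}  B2 = {a, b, c}
Tree: B1–B2

Each bag holds 3 vertices, so the decomposition has width 2, which upper-bounds the treewidth. On the other hand G contains the 3-clique {a, c, d}. A clique must lie in a single bag of any decomposition, so no decomposition can have width below 2. The upper and lower bounds meet at 2, so that is the treewidth.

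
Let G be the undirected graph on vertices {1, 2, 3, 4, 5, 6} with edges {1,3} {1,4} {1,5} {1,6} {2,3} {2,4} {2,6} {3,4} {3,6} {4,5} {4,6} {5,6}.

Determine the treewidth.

3

A width-3 tree decomposition is:
Bags: B1 = {1, 3, 4, 6}  B2 = {2, 3, 4, 6}  B3 = {1, 4, 5, 6}
Tree: B1–B2, B1–B3
Every bag has size at most 4, so the width is 4 − 1 = 3 and tw(G) ≤ 3. On the other hand G contains the 4-clique {1, 3, 4, 6}. A clique must lie in a single bag of any decomposition, so no decomposition can have width below 3. Hence tw(G) = 3 exactly.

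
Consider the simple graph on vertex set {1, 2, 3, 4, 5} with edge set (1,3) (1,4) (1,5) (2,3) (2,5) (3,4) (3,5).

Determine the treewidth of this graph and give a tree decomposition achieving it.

Treewidth 2.
One optimal decomposition is:
Bags: B1 = {2, 3, 5}  B2 = {1, 3, 5}  B3 = {1, 3, 4}
Tree: B1–B2, B2–B3

Each bag holds 3 vertices, so the decomposition has width 2, which upper-bounds the treewidth. For the lower bound, the 3 vertices {1, 3, 4} are pairwise adjacent, and any tree decomposition puts a clique entirely inside one bag — forcing width ≥ 2. The upper and lower bounds meet at 2, so that is the treewidth.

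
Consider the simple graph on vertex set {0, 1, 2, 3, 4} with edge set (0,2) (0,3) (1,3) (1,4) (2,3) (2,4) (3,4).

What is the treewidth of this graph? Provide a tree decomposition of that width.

The largest bag has 3 vertices, giving width 2; this decomposition certifies tw(G) ≤ 2. On the other hand G contains the 3-clique {1, 3, 4}. A clique must lie in a single bag of any decomposition, so no decomposition can have width below 2. Hence tw(G) = 2 exactly.

Treewidth 2.
One such decomposition:
Bags: B1 = {2, 3, 4}  B2 = {1, 3, 4}  B3 = {0, 2, 3}
Tree: B1–B2, B1–B3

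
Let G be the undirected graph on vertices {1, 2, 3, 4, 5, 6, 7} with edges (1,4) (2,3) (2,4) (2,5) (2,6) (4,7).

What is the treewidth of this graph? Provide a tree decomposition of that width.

Each bag holds 2 vertices, so the decomposition has width 1, which upper-bounds the treewidth. G has an edge, so its treewidth is at least 1. Combining the bounds, tw(G) = 1.

Treewidth 1.
Bags: B1 = {2, 6}  B2 = {2, 4}  B3 = {4, 7}  B4 = {2, 3}  B5 = {1, 4}  B6 = {2, 5}
Tree: B1–B2, B2–B3, B2–B4, B2–B5, B1–B6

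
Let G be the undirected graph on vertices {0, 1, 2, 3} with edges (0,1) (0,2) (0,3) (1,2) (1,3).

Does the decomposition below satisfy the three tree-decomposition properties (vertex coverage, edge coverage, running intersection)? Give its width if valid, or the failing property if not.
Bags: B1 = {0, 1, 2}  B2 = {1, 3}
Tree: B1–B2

No — edge (0,3) lies in no bag.

A tree decomposition must satisfy three properties: every vertex lies in some bag; for every edge, both endpoints lie together in some bag; and for every vertex, the bags containing it form a connected subtree. Here edge (0,3) lies in no bag, so the decomposition is invalid.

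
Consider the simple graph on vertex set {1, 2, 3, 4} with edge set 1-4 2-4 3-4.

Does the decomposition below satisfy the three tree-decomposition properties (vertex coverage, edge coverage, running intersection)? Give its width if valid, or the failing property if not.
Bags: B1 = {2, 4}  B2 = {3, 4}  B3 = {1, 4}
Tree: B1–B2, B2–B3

Yes; width 1.

Every vertex of G appears in some bag (union = {1, 2, 3, 4}); every edge is covered by a bag; and for each vertex v the set of bags containing v is connected in the bag tree. The decomposition is therefore valid. The largest bag has 2 vertices, so the width is 1.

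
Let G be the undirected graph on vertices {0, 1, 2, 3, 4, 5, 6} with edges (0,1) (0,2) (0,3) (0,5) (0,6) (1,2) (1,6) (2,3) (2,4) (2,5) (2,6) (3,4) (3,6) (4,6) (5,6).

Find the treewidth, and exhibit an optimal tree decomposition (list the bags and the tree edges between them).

Each bag holds 4 vertices, so the decomposition has width 3, which upper-bounds the treewidth. Conversely, {0, 1, 2, 6} is a clique of size 4, and the vertices of any clique must share a bag in every tree decomposition; so some bag has ≥ 4 vertices and tw(G) ≥ 3. Therefore the treewidth is 3.

Treewidth 3.
One such decomposition:
Bags: B1 = {0, 2, 3, 6}  B2 = {0, 1, 2, 6}  B3 = {0, 2, 5, 6}  B4 = {2, 3, 4, 6}
Tree: B1–B2, B1–B3, B1–B4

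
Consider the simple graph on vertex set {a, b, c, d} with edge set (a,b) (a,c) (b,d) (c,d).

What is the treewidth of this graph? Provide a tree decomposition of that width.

Treewidth 2.
One such decomposition:
Bags: B1 = {a, b, d}  B2 = {a, c, d}
Tree: B1–B2

Each bag holds 3 vertices, so the decomposition has width 2, which upper-bounds the treewidth. The edges a–b–d–c–a form a cycle, so G is not a tree and its treewidth is at least 2. The upper and lower bounds meet at 2, so that is the treewidth.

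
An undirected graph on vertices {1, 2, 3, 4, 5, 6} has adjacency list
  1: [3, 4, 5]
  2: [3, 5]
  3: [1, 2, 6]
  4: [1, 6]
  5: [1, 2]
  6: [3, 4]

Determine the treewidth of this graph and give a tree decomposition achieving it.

Treewidth 2.
One such decomposition:
Bags: B1 = {2, 3, 5}  B2 = {1, 3, 5}  B3 = {1, 3, 6}  B4 = {1, 4, 6}
Tree: B1–B2, B2–B3, B3–B4

Each bag holds 3 vertices, so the decomposition has width 2, which upper-bounds the treewidth. The edges 2–5–1–3–2 form a cycle, so G is not a tree and its treewidth is at least 2. Therefore the treewidth is 2.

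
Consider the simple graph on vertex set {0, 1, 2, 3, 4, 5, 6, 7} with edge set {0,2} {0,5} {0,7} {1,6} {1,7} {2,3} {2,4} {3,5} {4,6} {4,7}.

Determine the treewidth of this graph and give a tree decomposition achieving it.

Treewidth 2.
Bags: B1 = {2, 3, 5}  B2 = {0, 2, 5}  B3 = {0, 2, 4}  B4 = {0, 4, 7}  B5 = {4, 6, 7}  B6 = {1, 6, 7}
Tree: B1–B2, B2–B3, B3–B4, B4–B5, B5–B6

Each bag holds 3 vertices, so the decomposition has width 2, which upper-bounds the treewidth. The edges 3–5–0–2–3 form a cycle, so G is not a tree and its treewidth is at least 2. Combining the bounds, tw(G) = 2.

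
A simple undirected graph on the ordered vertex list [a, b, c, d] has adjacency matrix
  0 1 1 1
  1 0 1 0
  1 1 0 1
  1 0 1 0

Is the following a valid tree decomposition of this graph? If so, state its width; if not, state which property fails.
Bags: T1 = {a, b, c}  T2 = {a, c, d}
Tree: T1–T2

Vertex coverage: the bags together contain {a, b, c, d}, the full vertex set. Edge coverage: each edge of G has both endpoints in at least one bag. Running intersection: for every vertex, the bags containing it form a connected subtree. All three properties hold, so this is a valid tree decomposition of width max|bag| − 1 = 2, and hence tw(G) ≤ 2.

Yes; width 2.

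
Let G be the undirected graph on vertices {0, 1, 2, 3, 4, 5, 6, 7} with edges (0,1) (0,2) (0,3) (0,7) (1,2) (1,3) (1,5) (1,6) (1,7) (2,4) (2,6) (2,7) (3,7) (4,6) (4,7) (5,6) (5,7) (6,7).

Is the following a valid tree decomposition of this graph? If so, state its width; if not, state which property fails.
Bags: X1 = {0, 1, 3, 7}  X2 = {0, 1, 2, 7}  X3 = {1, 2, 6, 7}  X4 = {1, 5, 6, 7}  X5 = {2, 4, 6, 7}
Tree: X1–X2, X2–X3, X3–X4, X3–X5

Yes; width 3.

Checking the three conditions: (i) the bags cover all of {0, 1, 2, 3, 4, 5, 6, 7}; (ii) for each edge, some bag contains both endpoints; (iii) the bags containing any fixed vertex form a subtree. All hold, so the decomposition is valid with width 4 − 1 = 3.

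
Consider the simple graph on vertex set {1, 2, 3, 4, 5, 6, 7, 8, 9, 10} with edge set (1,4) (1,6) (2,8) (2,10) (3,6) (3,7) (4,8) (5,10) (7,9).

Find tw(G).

1

A width-1 tree decomposition is:
Bags: B1 = {5, 10}  B2 = {2, 10}  B3 = {2, 8}  B4 = {4, 8}  B5 = {1, 4}  B6 = {1, 6}  B7 = {3, 6}  B8 = {3, 7}  B9 = {7, 9}
Tree: B1–B2, B2–B3, B3–B4, B4–B5, B5–B6, B6–B7, B7–B8, B8–B9
The largest bag has 2 vertices, giving width 1; this decomposition certifies tw(G) ≤ 1. G has an edge, so its treewidth is at least 1. Combining the bounds, tw(G) = 1.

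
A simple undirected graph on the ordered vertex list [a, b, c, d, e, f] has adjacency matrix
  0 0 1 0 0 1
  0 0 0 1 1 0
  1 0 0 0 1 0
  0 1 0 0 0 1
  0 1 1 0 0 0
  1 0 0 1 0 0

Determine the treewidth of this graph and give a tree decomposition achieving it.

Treewidth 2.
One such decomposition:
Bags: B1 = {a, c, e}  B2 = {a, e, f}  B3 = {d, e, f}  B4 = {b, d, e}
Tree: B1–B2, B2–B3, B3–B4

Each bag holds 3 vertices, so the decomposition has width 2, which upper-bounds the treewidth. For the lower bound, G contains the cycle e–c–a–f–d–b–e, so G is not a forest; only forests have treewidth ≤ 1, hence tw(G) ≥ 2. Therefore the treewidth is 2.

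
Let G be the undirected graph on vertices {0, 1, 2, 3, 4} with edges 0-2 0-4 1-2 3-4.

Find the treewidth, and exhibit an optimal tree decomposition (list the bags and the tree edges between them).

Every bag has size at most 2, so the width is 2 − 1 = 1 and tw(G) ≤ 1. Since G has at least one edge (e.g. 1–2), it is not an edgeless graph, so tw(G) ≥ 1. Hence tw(G) = 1 exactly.

Treewidth 1.
One optimal decomposition is:
Bags: B1 = {1, 2}  B2 = {0, 2}  B3 = {0, 4}  B4 = {3, 4}
Tree: B1–B2, B2–B3, B3–B4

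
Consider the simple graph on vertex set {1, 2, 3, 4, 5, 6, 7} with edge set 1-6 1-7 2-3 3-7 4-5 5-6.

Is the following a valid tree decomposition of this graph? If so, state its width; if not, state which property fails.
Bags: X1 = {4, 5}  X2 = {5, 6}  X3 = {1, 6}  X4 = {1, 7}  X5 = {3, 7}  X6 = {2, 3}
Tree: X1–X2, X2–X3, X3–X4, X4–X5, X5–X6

Checking the three conditions: (i) the bags cover all of {1, 2, 3, 4, 5, 6, 7}; (ii) for each edge, some bag contains both endpoints; (iii) the bags containing any fixed vertex form a subtree. All hold, so the decomposition is valid with width 2 − 1 = 1.

Yes; width 1.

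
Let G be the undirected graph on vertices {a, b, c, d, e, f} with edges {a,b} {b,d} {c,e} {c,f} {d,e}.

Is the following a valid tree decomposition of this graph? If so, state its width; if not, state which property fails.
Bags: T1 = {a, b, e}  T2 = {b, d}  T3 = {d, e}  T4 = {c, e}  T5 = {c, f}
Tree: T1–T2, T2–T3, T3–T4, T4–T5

No — bags containing vertex e are not connected in the tree.

A tree decomposition must satisfy three properties: every vertex lies in some bag; for every edge, both endpoints lie together in some bag; and for every vertex, the bags containing it form a connected subtree. Here bags containing vertex e are not connected in the tree, so the decomposition is invalid.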